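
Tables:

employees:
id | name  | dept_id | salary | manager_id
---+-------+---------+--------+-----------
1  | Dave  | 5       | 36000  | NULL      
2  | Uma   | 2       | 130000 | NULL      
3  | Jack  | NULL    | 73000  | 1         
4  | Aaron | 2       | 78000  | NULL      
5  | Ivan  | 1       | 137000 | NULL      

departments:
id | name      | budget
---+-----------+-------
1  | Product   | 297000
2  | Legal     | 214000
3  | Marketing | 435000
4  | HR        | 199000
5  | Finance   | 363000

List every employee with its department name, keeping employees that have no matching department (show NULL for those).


LEFT JOIN keeps every row from employees (the left table); where dept_id has no match in departments, the department columns become NULL. Walk through each employee:
  - employee 1 (Dave): dept_id=5 -> matches Finance
  - employee 2 (Uma): dept_id=2 -> matches Legal
  - employee 3 (Jack): dept_id=NULL, no match -> kept with NULL
  - employee 4 (Aaron): dept_id=2 -> matches Legal
  - employee 5 (Ivan): dept_id=1 -> matches Product
All 5 rows appear; 1 has NULL department.

SQL:
SELECT a.name, b.name AS department
FROM employees a
LEFT JOIN departments b ON a.dept_id = b.id

Result:
name  | department
------+-----------
Dave  | Finance   
Uma   | Legal     
Jack  | NULL      
Aaron | Legal     
Ivan  | Product   


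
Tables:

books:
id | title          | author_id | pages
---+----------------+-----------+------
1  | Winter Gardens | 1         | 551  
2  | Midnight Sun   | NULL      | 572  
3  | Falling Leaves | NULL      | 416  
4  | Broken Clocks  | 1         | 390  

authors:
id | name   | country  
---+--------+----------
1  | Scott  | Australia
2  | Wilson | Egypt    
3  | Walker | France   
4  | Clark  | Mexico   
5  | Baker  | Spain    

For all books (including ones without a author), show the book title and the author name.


LEFT JOIN keeps every row from books (the left table); where author_id has no match in authors, the author columns become NULL. Walk through each book:
  - book 1 (Winter Gardens): author_id=1 -> matches Scott
  - book 2 (Midnight Sun): author_id=NULL, no match -> kept with NULL
  - book 3 (Falling Leaves): author_id=NULL, no match -> kept with NULL
  - book 4 (Broken Clocks): author_id=1 -> matches Scott
All 4 rows appear; 2 have NULL author.

SQL:
SELECT a.title, b.name AS author
FROM books a
LEFT JOIN authors b ON a.author_id = b.id

Result:
title          | author
---------------+-------
Winter Gardens | Scott 
Midnight Sun   | NULL  
Falling Leaves | NULL  
Broken Clocks  | Scott 


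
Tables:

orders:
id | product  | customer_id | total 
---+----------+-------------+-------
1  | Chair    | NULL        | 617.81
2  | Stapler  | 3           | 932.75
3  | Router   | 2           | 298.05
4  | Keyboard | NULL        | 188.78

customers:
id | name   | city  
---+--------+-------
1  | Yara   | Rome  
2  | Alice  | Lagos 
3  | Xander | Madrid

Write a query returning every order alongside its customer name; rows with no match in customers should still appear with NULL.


LEFT JOIN keeps every row from orders (the left table); where customer_id has no match in customers, the customer columns become NULL. Walk through each order:
  - order 1 (Chair): customer_id=NULL, no match -> kept with NULL
  - order 2 (Stapler): customer_id=3 -> matches Xander
  - order 3 (Router): customer_id=2 -> matches Alice
  - order 4 (Keyboard): customer_id=NULL, no match -> kept with NULL
All 4 rows appear; 2 have NULL customer.

SQL:
SELECT a.product, b.name AS customer
FROM orders a
LEFT JOIN customers b ON a.customer_id = b.id

Result:
product  | customer
---------+---------
Chair    | NULL    
Stapler  | Xander  
Router   | Alice   
Keyboard | NULL    


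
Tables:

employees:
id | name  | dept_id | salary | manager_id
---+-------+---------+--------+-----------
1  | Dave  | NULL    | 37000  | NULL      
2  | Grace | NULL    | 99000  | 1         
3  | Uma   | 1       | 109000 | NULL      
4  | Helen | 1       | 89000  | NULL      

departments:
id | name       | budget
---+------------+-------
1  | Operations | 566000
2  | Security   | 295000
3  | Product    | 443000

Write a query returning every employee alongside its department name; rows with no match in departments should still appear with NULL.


LEFT JOIN keeps every row from employees (the left table); where dept_id has no match in departments, the department columns become NULL. Walk through each employee:
  - employee 1 (Dave): dept_id=NULL, no match -> kept with NULL
  - employee 2 (Grace): dept_id=NULL, no match -> kept with NULL
  - employee 3 (Uma): dept_id=1 -> matches Operations
  - employee 4 (Helen): dept_id=1 -> matches Operations
All 4 rows appear; 2 have NULL department.

SQL:
SELECT a.name, b.name AS department
FROM employees a
LEFT JOIN departments b ON a.dept_id = b.id

Result:
name  | department
------+-----------
Dave  | NULL      
Grace | NULL      
Uma   | Operations
Helen | Operations


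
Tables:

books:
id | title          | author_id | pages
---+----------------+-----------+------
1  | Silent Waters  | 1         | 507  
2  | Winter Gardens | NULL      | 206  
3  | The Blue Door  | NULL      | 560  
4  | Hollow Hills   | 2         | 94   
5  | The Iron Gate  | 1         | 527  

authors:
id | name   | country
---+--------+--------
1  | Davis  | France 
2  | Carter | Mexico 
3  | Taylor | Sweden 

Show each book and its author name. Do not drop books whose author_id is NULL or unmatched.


LEFT JOIN keeps every row from books (the left table); where author_id has no match in authors, the author columns become NULL. Walk through each book:
  - book 1 (Silent Waters): author_id=1 -> matches Davis
  - book 2 (Winter Gardens): author_id=NULL, no match -> kept with NULL
  - book 3 (The Blue Door): author_id=NULL, no match -> kept with NULL
  - book 4 (Hollow Hills): author_id=2 -> matches Carter
  - book 5 (The Iron Gate): author_id=1 -> matches Davis
All 5 rows appear; 2 have NULL author.

SQL:
SELECT a.title, b.name AS author
FROM books a
LEFT JOIN authors b ON a.author_id = b.id

Result:
title          | author
---------------+-------
Silent Waters  | Davis 
Winter Gardens | NULL  
The Blue Door  | NULL  
Hollow Hills   | Carter
The Iron Gate  | Davis 


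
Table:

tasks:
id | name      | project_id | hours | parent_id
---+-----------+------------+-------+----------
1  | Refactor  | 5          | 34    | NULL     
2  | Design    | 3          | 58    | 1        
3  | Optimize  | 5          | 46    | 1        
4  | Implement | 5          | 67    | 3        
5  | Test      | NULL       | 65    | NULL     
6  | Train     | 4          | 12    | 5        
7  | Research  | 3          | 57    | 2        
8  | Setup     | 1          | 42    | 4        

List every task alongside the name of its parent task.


This is a self-join: tasks is joined to a second copy of itself, matching each row's parent_id to another row's id. Use LEFT JOIN so rows with parent_id=NULL are kept.
  - task 1 (Refactor): parent_id=NULL -> NULL
  - task 2 (Design): parent_id=1 -> Refactor
  - task 3 (Optimize): parent_id=1 -> Refactor
  - task 4 (Implement): parent_id=3 -> Optimize
  - task 5 (Test): parent_id=NULL -> NULL
  - task 6 (Train): parent_id=5 -> Test
  - task 7 (Research): parent_id=2 -> Design
  - task 8 (Setup): parent_id=4 -> Implement

SQL:
SELECT a.name AS item, b.name AS parent
FROM tasks a
LEFT JOIN tasks b ON a.parent_id = b.id

Result:
item      | parent   
----------+----------
Refactor  | NULL     
Design    | Refactor 
Optimize  | Refactor 
Implement | Optimize 
Test      | NULL     
Train     | Test     
Research  | Design   
Setup     | Implement


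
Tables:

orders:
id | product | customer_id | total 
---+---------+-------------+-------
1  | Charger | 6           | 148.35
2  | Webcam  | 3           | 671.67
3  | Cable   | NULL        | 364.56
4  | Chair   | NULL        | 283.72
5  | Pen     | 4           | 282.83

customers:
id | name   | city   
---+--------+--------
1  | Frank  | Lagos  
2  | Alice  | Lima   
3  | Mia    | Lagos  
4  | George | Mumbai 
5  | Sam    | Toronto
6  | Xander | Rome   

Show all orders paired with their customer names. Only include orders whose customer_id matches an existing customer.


INNER JOIN keeps only orders rows whose customer_id matches an id in customers. Walk through each order:
  - order 1 (Charger): customer_id=6 -> matches Xander
  - order 2 (Webcam): customer_id=3 -> matches Mia
  - order 3 (Cable): customer_id=NULL, no match -> dropped
  - order 4 (Chair): customer_id=NULL, no match -> dropped
  - order 5 (Pen): customer_id=4 -> matches George
So 2 of 5 rows are dropped.

SQL:
SELECT a.product, b.name AS customer
FROM orders a
INNER JOIN customers b ON a.customer_id = b.id

Result:
product | customer
--------+---------
Charger | Xander  
Webcam  | Mia     
Pen     | George  


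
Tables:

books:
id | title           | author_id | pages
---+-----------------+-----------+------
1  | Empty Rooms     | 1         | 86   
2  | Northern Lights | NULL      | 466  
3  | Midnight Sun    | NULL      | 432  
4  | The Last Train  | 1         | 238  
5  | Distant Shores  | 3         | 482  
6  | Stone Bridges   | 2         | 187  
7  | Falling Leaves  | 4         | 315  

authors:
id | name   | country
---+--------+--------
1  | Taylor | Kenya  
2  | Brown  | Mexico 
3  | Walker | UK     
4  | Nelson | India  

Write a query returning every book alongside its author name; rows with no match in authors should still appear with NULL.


LEFT JOIN keeps every row from books (the left table); where author_id has no match in authors, the author columns become NULL. Walk through each book:
  - book 1 (Empty Rooms): author_id=1 -> matches Taylor
  - book 2 (Northern Lights): author_id=NULL, no match -> kept with NULL
  - book 3 (Midnight Sun): author_id=NULL, no match -> kept with NULL
  - book 4 (The Last Train): author_id=1 -> matches Taylor
  - book 5 (Distant Shores): author_id=3 -> matches Walker
  - book 6 (Stone Bridges): author_id=2 -> matches Brown
  - book 7 (Falling Leaves): author_id=4 -> matches Nelson
All 7 rows appear; 2 have NULL author.

SQL:
SELECT a.title, b.name AS author
FROM books a
LEFT JOIN authors b ON a.author_id = b.id

Result:
title           | author
----------------+-------
Empty Rooms     | Taylor
Northern Lights | NULL  
Midnight Sun    | NULL  
The Last Train  | Taylor
Distant Shores  | Walker
Stone Bridges   | Brown 
Falling Leaves  | Nelson


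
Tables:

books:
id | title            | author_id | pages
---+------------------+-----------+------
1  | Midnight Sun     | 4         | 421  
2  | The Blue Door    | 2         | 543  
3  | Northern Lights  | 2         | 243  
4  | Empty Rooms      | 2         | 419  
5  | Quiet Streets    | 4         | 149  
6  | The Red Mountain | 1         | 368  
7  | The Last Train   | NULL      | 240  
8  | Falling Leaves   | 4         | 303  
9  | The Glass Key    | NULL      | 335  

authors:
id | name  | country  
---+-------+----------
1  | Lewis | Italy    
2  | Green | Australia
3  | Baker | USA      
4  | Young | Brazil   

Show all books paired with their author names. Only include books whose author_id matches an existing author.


INNER JOIN keeps only books rows whose author_id matches an id in authors. Walk through each book:
  - book 1 (Midnight Sun): author_id=4 -> matches Young
  - book 2 (The Blue Door): author_id=2 -> matches Green
  - book 3 (Northern Lights): author_id=2 -> matches Green
  - book 4 (Empty Rooms): author_id=2 -> matches Green
  - book 5 (Quiet Streets): author_id=4 -> matches Young
  - book 6 (The Red Mountain): author_id=1 -> matches Lewis
  - book 7 (The Last Train): author_id=NULL, no match -> dropped
  - book 8 (Falling Leaves): author_id=4 -> matches Young
  - book 9 (The Glass Key): author_id=NULL, no match -> dropped
So 2 of 9 rows are dropped.

SQL:
SELECT a.title, b.name AS author
FROM books a
INNER JOIN authors b ON a.author_id = b.id

Result:
title            | author
-----------------+-------
Midnight Sun     | Young 
The Blue Door    | Green 
Northern Lights  | Green 
Empty Rooms      | Green 
Quiet Streets    | Young 
The Red Mountain | Lewis 
Falling Leaves   | Young 


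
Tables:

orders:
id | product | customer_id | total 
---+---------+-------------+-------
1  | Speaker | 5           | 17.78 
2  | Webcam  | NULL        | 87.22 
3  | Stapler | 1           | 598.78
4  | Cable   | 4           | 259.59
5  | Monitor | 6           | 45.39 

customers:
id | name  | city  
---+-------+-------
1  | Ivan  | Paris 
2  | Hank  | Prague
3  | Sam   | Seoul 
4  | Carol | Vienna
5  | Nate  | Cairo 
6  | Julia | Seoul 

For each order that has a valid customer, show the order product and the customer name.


INNER JOIN keeps only orders rows whose customer_id matches an id in customers. Walk through each order:
  - order 1 (Speaker): customer_id=5 -> matches Nate
  - order 2 (Webcam): customer_id=NULL, no match -> dropped
  - order 3 (Stapler): customer_id=1 -> matches Ivan
  - order 4 (Cable): customer_id=4 -> matches Carol
  - order 5 (Monitor): customer_id=6 -> matches Julia
So 1 of 5 rows is dropped.

SQL:
SELECT a.product, b.name AS customer
FROM orders a
INNER JOIN customers b ON a.customer_id = b.id

Result:
product | customer
--------+---------
Speaker | Nate    
Stapler | Ivan    
Cable   | Carol   
Monitor | Julia   


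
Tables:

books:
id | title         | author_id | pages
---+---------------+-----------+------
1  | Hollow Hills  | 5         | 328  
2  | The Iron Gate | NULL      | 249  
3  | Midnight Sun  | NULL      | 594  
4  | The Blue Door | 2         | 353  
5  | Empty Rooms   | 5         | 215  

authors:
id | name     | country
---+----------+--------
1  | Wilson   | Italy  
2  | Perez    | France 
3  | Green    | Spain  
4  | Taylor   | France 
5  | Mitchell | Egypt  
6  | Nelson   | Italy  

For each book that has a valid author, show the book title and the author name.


INNER JOIN keeps only books rows whose author_id matches an id in authors. Walk through each book:
  - book 1 (Hollow Hills): author_id=5 -> matches Mitchell
  - book 2 (The Iron Gate): author_id=NULL, no match -> dropped
  - book 3 (Midnight Sun): author_id=NULL, no match -> dropped
  - book 4 (The Blue Door): author_id=2 -> matches Perez
  - book 5 (Empty Rooms): author_id=5 -> matches Mitchell
So 2 of 5 rows are dropped.

SQL:
SELECT a.title, b.name AS author
FROM books a
INNER JOIN authors b ON a.author_id = b.id

Result:
title         | author  
--------------+---------
Hollow Hills  | Mitchell
The Blue Door | Perez   
Empty Rooms   | Mitchell


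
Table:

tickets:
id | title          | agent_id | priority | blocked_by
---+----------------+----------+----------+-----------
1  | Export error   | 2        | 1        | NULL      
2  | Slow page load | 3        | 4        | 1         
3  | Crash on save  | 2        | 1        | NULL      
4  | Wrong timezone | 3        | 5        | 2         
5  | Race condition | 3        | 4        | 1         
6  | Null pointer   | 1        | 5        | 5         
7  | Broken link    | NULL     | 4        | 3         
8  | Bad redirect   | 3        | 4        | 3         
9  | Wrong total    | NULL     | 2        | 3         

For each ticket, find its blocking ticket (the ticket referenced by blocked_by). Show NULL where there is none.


This is a self-join: tickets is joined to a second copy of itself, matching each row's blocked_by to another row's id. Use LEFT JOIN so rows with blocked_by=NULL are kept.
  - ticket 1 (Export error): blocked_by=NULL -> NULL
  - ticket 2 (Slow page load): blocked_by=1 -> Export error
  - ticket 3 (Crash on save): blocked_by=NULL -> NULL
  - ticket 4 (Wrong timezone): blocked_by=2 -> Slow page load
  - ticket 5 (Race condition): blocked_by=1 -> Export error
  - ticket 6 (Null pointer): blocked_by=5 -> Race condition
  - ticket 7 (Broken link): blocked_by=3 -> Crash on save
  - ticket 8 (Bad redirect): blocked_by=3 -> Crash on save
  - ticket 9 (Wrong total): blocked_by=3 -> Crash on save

SQL:
SELECT a.title AS item, b.title AS blocked_by
FROM tickets a
LEFT JOIN tickets b ON a.blocked_by = b.id

Result:
item           | blocked_by    
---------------+---------------
Export error   | NULL          
Slow page load | Export error  
Crash on save  | NULL          
Wrong timezone | Slow page load
Race condition | Export error  
Null pointer   | Race condition
Broken link    | Crash on save 
Bad redirect   | Crash on save 
Wrong total    | Crash on save 


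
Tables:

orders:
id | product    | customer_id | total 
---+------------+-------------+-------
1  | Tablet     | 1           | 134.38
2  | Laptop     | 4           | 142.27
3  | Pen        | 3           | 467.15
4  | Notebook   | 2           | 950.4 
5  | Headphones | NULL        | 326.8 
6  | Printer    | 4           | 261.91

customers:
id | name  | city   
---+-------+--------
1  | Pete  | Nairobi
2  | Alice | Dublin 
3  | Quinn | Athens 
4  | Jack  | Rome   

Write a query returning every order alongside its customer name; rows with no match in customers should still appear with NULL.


LEFT JOIN keeps every row from orders (the left table); where customer_id has no match in customers, the customer columns become NULL. Walk through each order:
  - order 1 (Tablet): customer_id=1 -> matches Pete
  - order 2 (Laptop): customer_id=4 -> matches Jack
  - order 3 (Pen): customer_id=3 -> matches Quinn
  - order 4 (Notebook): customer_id=2 -> matches Alice
  - order 5 (Headphones): customer_id=NULL, no match -> kept with NULL
  - order 6 (Printer): customer_id=4 -> matches Jack
All 6 rows appear; 1 has NULL customer.

SQL:
SELECT a.product, b.name AS customer
FROM orders a
LEFT JOIN customers b ON a.customer_id = b.id

Result:
product    | customer
-----------+---------
Tablet     | Pete    
Laptop     | Jack    
Pen        | Quinn   
Notebook   | Alice   
Headphones | NULL    
Printer    | Jack    


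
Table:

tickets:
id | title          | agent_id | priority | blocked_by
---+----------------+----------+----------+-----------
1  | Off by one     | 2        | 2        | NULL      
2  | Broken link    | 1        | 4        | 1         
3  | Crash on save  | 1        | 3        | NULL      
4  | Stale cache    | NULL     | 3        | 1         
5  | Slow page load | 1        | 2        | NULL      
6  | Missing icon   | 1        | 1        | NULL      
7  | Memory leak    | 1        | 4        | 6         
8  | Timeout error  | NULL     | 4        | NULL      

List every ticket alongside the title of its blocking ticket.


This is a self-join: tickets is joined to a second copy of itself, matching each row's blocked_by to another row's id. Use LEFT JOIN so rows with blocked_by=NULL are kept.
  - ticket 1 (Off by one): blocked_by=NULL -> NULL
  - ticket 2 (Broken link): blocked_by=1 -> Off by one
  - ticket 3 (Crash on save): blocked_by=NULL -> NULL
  - ticket 4 (Stale cache): blocked_by=1 -> Off by one
  - ticket 5 (Slow page load): blocked_by=NULL -> NULL
  - ticket 6 (Missing icon): blocked_by=NULL -> NULL
  - ticket 7 (Memory leak): blocked_by=6 -> Missing icon
  - ticket 8 (Timeout error): blocked_by=NULL -> NULL

SQL:
SELECT a.title AS item, b.title AS blocked_by
FROM tickets a
LEFT JOIN tickets b ON a.blocked_by = b.id

Result:
item           | blocked_by  
---------------+-------------
Off by one     | NULL        
Broken link    | Off by one  
Crash on save  | NULL        
Stale cache    | Off by one  
Slow page load | NULL        
Missing icon   | NULL        
Memory leak    | Missing icon
Timeout error  | NULL        


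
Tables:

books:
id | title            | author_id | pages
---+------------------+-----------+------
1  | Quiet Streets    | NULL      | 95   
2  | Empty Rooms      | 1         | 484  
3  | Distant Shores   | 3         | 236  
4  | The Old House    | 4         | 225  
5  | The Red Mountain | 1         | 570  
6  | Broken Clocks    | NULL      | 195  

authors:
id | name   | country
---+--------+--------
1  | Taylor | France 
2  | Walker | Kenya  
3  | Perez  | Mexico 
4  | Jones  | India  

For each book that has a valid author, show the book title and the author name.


INNER JOIN keeps only books rows whose author_id matches an id in authors. Walk through each book:
  - book 1 (Quiet Streets): author_id=NULL, no match -> dropped
  - book 2 (Empty Rooms): author_id=1 -> matches Taylor
  - book 3 (Distant Shores): author_id=3 -> matches Perez
  - book 4 (The Old House): author_id=4 -> matches Jones
  - book 5 (The Red Mountain): author_id=1 -> matches Taylor
  - book 6 (Broken Clocks): author_id=NULL, no match -> dropped
So 2 of 6 rows are dropped.

SQL:
SELECT a.title, b.name AS author
FROM books a
INNER JOIN authors b ON a.author_id = b.id

Result:
title            | author
-----------------+-------
Empty Rooms      | Taylor
Distant Shores   | Perez 
The Old House    | Jones 
The Red Mountain | Taylor


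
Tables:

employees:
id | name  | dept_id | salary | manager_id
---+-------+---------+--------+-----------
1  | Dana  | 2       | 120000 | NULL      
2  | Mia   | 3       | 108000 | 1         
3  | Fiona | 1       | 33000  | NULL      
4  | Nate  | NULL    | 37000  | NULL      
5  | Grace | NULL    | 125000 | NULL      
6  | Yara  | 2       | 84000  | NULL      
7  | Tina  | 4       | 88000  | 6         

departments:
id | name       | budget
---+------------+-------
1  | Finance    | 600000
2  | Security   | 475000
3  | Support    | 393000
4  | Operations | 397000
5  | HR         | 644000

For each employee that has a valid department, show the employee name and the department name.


INNER JOIN keeps only employees rows whose dept_id matches an id in departments. Walk through each employee:
  - employee 1 (Dana): dept_id=2 -> matches Security
  - employee 2 (Mia): dept_id=3 -> matches Support
  - employee 3 (Fiona): dept_id=1 -> matches Finance
  - employee 4 (Nate): dept_id=NULL, no match -> dropped
  - employee 5 (Grace): dept_id=NULL, no match -> dropped
  - employee 6 (Yara): dept_id=2 -> matches Security
  - employee 7 (Tina): dept_id=4 -> matches Operations
So 2 of 7 rows are dropped.

SQL:
SELECT a.name, b.name AS department
FROM employees a
INNER JOIN departments b ON a.dept_id = b.id

Result:
name  | department
------+-----------
Dana  | Security  
Mia   | Support   
Fiona | Finance   
Yara  | Security  
Tina  | Operations


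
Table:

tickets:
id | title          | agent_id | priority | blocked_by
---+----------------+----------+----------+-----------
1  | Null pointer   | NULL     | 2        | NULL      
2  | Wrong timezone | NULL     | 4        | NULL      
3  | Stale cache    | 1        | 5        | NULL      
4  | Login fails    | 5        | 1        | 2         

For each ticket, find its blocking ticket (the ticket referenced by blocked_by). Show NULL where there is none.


This is a self-join: tickets is joined to a second copy of itself, matching each row's blocked_by to another row's id. Use LEFT JOIN so rows with blocked_by=NULL are kept.
  - ticket 1 (Null pointer): blocked_by=NULL -> NULL
  - ticket 2 (Wrong timezone): blocked_by=NULL -> NULL
  - ticket 3 (Stale cache): blocked_by=NULL -> NULL
  - ticket 4 (Login fails): blocked_by=2 -> Wrong timezone

SQL:
SELECT a.title AS item, b.title AS blocked_by
FROM tickets a
LEFT JOIN tickets b ON a.blocked_by = b.id

Result:
item           | blocked_by    
---------------+---------------
Null pointer   | NULL          
Wrong timezone | NULL          
Stale cache    | NULL          
Login fails    | Wrong timezone


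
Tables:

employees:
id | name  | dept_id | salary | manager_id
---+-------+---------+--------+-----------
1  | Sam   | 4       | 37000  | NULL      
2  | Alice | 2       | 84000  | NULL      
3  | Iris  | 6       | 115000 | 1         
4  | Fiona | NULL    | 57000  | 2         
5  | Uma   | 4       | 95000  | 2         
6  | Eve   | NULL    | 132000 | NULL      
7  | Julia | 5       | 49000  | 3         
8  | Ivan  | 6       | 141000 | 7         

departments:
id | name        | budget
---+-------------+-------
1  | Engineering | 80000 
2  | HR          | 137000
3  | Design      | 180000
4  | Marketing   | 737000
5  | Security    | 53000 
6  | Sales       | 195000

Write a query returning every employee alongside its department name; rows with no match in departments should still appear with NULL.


LEFT JOIN keeps every row from employees (the left table); where dept_id has no match in departments, the department columns become NULL. Walk through each employee:
  - employee 1 (Sam): dept_id=4 -> matches Marketing
  - employee 2 (Alice): dept_id=2 -> matches HR
  - employee 3 (Iris): dept_id=6 -> matches Sales
  - employee 4 (Fiona): dept_id=NULL, no match -> kept with NULL
  - employee 5 (Uma): dept_id=4 -> matches Marketing
  - employee 6 (Eve): dept_id=NULL, no match -> kept with NULL
  - employee 7 (Julia): dept_id=5 -> matches Security
  - employee 8 (Ivan): dept_id=6 -> matches Sales
All 8 rows appear; 2 have NULL department.

SQL:
SELECT a.name, b.name AS department
FROM employees a
LEFT JOIN departments b ON a.dept_id = b.id

Result:
name  | department
------+-----------
Sam   | Marketing 
Alice | HR        
Iris  | Sales     
Fiona | NULL      
Uma   | Marketing 
Eve   | NULL      
Julia | Security  
Ivan  | Sales     


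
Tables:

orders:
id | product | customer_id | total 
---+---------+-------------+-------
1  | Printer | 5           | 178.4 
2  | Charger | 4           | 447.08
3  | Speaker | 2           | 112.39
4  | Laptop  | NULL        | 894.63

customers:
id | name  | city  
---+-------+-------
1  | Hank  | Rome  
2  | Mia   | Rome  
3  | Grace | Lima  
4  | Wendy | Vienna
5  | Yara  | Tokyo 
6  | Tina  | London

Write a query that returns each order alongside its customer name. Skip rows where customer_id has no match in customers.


INNER JOIN keeps only orders rows whose customer_id matches an id in customers. Walk through each order:
  - order 1 (Printer): customer_id=5 -> matches Yara
  - order 2 (Charger): customer_id=4 -> matches Wendy
  - order 3 (Speaker): customer_id=2 -> matches Mia
  - order 4 (Laptop): customer_id=NULL, no match -> dropped
So 1 of 4 rows is dropped.

SQL:
SELECT a.product, b.name AS customer
FROM orders a
INNER JOIN customers b ON a.customer_id = b.id

Result:
product | customer
--------+---------
Printer | Yara    
Charger | Wendy   
Speaker | Mia     


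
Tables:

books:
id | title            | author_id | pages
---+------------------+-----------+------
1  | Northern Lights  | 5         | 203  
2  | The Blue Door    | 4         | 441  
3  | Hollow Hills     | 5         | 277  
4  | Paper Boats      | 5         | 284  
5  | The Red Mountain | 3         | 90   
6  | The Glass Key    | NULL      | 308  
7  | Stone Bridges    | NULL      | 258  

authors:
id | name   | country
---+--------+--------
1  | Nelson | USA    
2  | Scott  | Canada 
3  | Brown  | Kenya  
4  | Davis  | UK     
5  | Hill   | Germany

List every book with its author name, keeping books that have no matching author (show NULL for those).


LEFT JOIN keeps every row from books (the left table); where author_id has no match in authors, the author columns become NULL. Walk through each book:
  - book 1 (Northern Lights): author_id=5 -> matches Hill
  - book 2 (The Blue Door): author_id=4 -> matches Davis
  - book 3 (Hollow Hills): author_id=5 -> matches Hill
  - book 4 (Paper Boats): author_id=5 -> matches Hill
  - book 5 (The Red Mountain): author_id=3 -> matches Brown
  - book 6 (The Glass Key): author_id=NULL, no match -> kept with NULL
  - book 7 (Stone Bridges): author_id=NULL, no match -> kept with NULL
All 7 rows appear; 2 have NULL author.

SQL:
SELECT a.title, b.name AS author
FROM books a
LEFT JOIN authors b ON a.author_id = b.id

Result:
title            | author
-----------------+-------
Northern Lights  | Hill  
The Blue Door    | Davis 
Hollow Hills     | Hill  
Paper Boats      | Hill  
The Red Mountain | Brown 
The Glass Key    | NULL  
Stone Bridges    | NULL  


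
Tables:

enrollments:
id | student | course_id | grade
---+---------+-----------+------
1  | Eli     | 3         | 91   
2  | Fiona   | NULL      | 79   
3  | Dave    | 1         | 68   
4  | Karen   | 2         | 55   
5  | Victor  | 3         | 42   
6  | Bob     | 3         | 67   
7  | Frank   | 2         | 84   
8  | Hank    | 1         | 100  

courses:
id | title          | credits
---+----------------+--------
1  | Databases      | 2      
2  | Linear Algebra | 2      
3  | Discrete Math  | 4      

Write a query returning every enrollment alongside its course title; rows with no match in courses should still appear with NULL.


LEFT JOIN keeps every row from enrollments (the left table); where course_id has no match in courses, the course columns become NULL. Walk through each enrollment:
  - enrollment 1 (Eli): course_id=3 -> matches Discrete Math
  - enrollment 2 (Fiona): course_id=NULL, no match -> kept with NULL
  - enrollment 3 (Dave): course_id=1 -> matches Databases
  - enrollment 4 (Karen): course_id=2 -> matches Linear Algebra
  - enrollment 5 (Victor): course_id=3 -> matches Discrete Math
  - enrollment 6 (Bob): course_id=3 -> matches Discrete Math
  - enrollment 7 (Frank): course_id=2 -> matches Linear Algebra
  - enrollment 8 (Hank): course_id=1 -> matches Databases
All 8 rows appear; 1 has NULL course.

SQL:
SELECT a.student, b.title AS course
FROM enrollments a
LEFT JOIN courses b ON a.course_id = b.id

Result:
student | course        
--------+---------------
Eli     | Discrete Math 
Fiona   | NULL          
Dave    | Databases     
Karen   | Linear Algebra
Victor  | Discrete Math 
Bob     | Discrete Math 
Frank   | Linear Algebra
Hank    | Databases     


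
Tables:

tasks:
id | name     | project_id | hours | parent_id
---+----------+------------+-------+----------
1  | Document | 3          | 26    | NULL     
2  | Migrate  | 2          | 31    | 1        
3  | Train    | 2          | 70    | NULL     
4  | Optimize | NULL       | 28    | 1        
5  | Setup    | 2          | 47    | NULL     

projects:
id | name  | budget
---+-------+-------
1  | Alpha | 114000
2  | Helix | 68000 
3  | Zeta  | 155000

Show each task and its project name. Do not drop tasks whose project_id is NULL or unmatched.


LEFT JOIN keeps every row from tasks (the left table); where project_id has no match in projects, the project columns become NULL. Walk through each task:
  - task 1 (Document): project_id=3 -> matches Zeta
  - task 2 (Migrate): project_id=2 -> matches Helix
  - task 3 (Train): project_id=2 -> matches Helix
  - task 4 (Optimize): project_id=NULL, no match -> kept with NULL
  - task 5 (Setup): project_id=2 -> matches Helix
All 5 rows appear; 1 has NULL project.

SQL:
SELECT a.name, b.name AS project
FROM tasks a
LEFT JOIN projects b ON a.project_id = b.id

Result:
name     | project
---------+--------
Document | Zeta   
Migrate  | Helix  
Train    | Helix  
Optimize | NULL   
Setup    | Helix  


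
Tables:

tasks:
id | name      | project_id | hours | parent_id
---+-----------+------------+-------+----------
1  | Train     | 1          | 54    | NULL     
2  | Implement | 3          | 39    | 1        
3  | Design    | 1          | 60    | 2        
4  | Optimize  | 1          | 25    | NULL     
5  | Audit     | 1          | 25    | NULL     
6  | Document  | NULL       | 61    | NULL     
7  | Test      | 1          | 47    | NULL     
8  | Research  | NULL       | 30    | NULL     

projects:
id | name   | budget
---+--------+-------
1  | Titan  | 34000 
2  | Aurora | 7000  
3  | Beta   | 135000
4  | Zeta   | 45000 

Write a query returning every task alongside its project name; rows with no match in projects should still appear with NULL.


LEFT JOIN keeps every row from tasks (the left table); where project_id has no match in projects, the project columns become NULL. Walk through each task:
  - task 1 (Train): project_id=1 -> matches Titan
  - task 2 (Implement): project_id=3 -> matches Beta
  - task 3 (Design): project_id=1 -> matches Titan
  - task 4 (Optimize): project_id=1 -> matches Titan
  - task 5 (Audit): project_id=1 -> matches Titan
  - task 6 (Document): project_id=NULL, no match -> kept with NULL
  - task 7 (Test): project_id=1 -> matches Titan
  - task 8 (Research): project_id=NULL, no match -> kept with NULL
All 8 rows appear; 2 have NULL project.

SQL:
SELECT a.name, b.name AS project
FROM tasks a
LEFT JOIN projects b ON a.project_id = b.id

Result:
name      | project
----------+--------
Train     | Titan  
Implement | Beta   
Design    | Titan  
Optimize  | Titan  
Audit     | Titan  
Document  | NULL   
Test      | Titan  
Research  | NULL   


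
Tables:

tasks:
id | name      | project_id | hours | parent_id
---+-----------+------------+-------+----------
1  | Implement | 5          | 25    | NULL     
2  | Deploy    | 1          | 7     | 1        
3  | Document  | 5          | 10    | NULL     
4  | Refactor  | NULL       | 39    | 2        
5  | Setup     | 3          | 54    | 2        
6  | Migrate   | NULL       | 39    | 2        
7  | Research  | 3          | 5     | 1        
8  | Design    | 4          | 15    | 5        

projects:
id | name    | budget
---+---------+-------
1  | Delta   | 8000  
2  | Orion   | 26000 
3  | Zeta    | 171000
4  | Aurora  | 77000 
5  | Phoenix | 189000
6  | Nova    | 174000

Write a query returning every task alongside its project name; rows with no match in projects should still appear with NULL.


LEFT JOIN keeps every row from tasks (the left table); where project_id has no match in projects, the project columns become NULL. Walk through each task:
  - task 1 (Implement): project_id=5 -> matches Phoenix
  - task 2 (Deploy): project_id=1 -> matches Delta
  - task 3 (Document): project_id=5 -> matches Phoenix
  - task 4 (Refactor): project_id=NULL, no match -> kept with NULL
  - task 5 (Setup): project_id=3 -> matches Zeta
  - task 6 (Migrate): project_id=NULL, no match -> kept with NULL
  - task 7 (Research): project_id=3 -> matches Zeta
  - task 8 (Design): project_id=4 -> matches Aurora
All 8 rows appear; 2 have NULL project.

SQL:
SELECT a.name, b.name AS project
FROM tasks a
LEFT JOIN projects b ON a.project_id = b.id

Result:
name      | project
----------+--------
Implement | Phoenix
Deploy    | Delta  
Document  | Phoenix
Refactor  | NULL   
Setup     | Zeta   
Migrate   | NULL   
Research  | Zeta   
Design    | Aurora 


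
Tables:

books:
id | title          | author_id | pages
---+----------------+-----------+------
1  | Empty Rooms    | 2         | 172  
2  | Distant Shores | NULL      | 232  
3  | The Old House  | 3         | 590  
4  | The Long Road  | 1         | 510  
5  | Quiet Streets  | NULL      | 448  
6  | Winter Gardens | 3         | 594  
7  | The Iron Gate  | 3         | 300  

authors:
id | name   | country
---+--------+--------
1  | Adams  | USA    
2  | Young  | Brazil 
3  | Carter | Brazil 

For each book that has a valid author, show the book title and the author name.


INNER JOIN keeps only books rows whose author_id matches an id in authors. Walk through each book:
  - book 1 (Empty Rooms): author_id=2 -> matches Young
  - book 2 (Distant Shores): author_id=NULL, no match -> dropped
  - book 3 (The Old House): author_id=3 -> matches Carter
  - book 4 (The Long Road): author_id=1 -> matches Adams
  - book 5 (Quiet Streets): author_id=NULL, no match -> dropped
  - book 6 (Winter Gardens): author_id=3 -> matches Carter
  - book 7 (The Iron Gate): author_id=3 -> matches Carter
So 2 of 7 rows are dropped.

SQL:
SELECT a.title, b.name AS author
FROM books a
INNER JOIN authors b ON a.author_id = b.id

Result:
title          | author
---------------+-------
Empty Rooms    | Young 
The Old House  | Carter
The Long Road  | Adams 
Winter Gardens | Carter
The Iron Gate  | Carter


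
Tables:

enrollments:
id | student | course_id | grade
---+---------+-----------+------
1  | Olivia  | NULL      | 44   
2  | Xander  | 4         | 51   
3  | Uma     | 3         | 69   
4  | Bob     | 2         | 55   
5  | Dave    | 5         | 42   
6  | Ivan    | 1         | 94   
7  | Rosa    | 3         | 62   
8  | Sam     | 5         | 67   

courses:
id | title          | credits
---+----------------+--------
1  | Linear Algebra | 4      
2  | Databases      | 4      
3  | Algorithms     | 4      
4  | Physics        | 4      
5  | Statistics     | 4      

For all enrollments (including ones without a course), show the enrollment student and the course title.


LEFT JOIN keeps every row from enrollments (the left table); where course_id has no match in courses, the course columns become NULL. Walk through each enrollment:
  - enrollment 1 (Olivia): course_id=NULL, no match -> kept with NULL
  - enrollment 2 (Xander): course_id=4 -> matches Physics
  - enrollment 3 (Uma): course_id=3 -> matches Algorithms
  - enrollment 4 (Bob): course_id=2 -> matches Databases
  - enrollment 5 (Dave): course_id=5 -> matches Statistics
  - enrollment 6 (Ivan): course_id=1 -> matches Linear Algebra
  - enrollment 7 (Rosa): course_id=3 -> matches Algorithms
  - enrollment 8 (Sam): course_id=5 -> matches Statistics
All 8 rows appear; 1 has NULL course.

SQL:
SELECT a.student, b.title AS course
FROM enrollments a
LEFT JOIN courses b ON a.course_id = b.id

Result:
student | course        
--------+---------------
Olivia  | NULL          
Xander  | Physics       
Uma     | Algorithms    
Bob     | Databases     
Dave    | Statistics    
Ivan    | Linear Algebra
Rosa    | Algorithms    
Sam     | Statistics    


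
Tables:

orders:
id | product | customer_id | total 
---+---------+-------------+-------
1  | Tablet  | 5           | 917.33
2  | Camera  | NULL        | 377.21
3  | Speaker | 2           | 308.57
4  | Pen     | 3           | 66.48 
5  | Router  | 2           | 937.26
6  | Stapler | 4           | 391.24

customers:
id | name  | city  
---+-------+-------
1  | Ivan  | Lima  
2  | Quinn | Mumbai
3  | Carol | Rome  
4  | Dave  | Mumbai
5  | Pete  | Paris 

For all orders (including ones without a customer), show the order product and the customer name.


LEFT JOIN keeps every row from orders (the left table); where customer_id has no match in customers, the customer columns become NULL. Walk through each order:
  - order 1 (Tablet): customer_id=5 -> matches Pete
  - order 2 (Camera): customer_id=NULL, no match -> kept with NULL
  - order 3 (Speaker): customer_id=2 -> matches Quinn
  - order 4 (Pen): customer_id=3 -> matches Carol
  - order 5 (Router): customer_id=2 -> matches Quinn
  - order 6 (Stapler): customer_id=4 -> matches Dave
All 6 rows appear; 1 has NULL customer.

SQL:
SELECT a.product, b.name AS customer
FROM orders a
LEFT JOIN customers b ON a.customer_id = b.id

Result:
product | customer
--------+---------
Tablet  | Pete    
Camera  | NULL    
Speaker | Quinn   
Pen     | Carol   
Router  | Quinn   
Stapler | Dave    


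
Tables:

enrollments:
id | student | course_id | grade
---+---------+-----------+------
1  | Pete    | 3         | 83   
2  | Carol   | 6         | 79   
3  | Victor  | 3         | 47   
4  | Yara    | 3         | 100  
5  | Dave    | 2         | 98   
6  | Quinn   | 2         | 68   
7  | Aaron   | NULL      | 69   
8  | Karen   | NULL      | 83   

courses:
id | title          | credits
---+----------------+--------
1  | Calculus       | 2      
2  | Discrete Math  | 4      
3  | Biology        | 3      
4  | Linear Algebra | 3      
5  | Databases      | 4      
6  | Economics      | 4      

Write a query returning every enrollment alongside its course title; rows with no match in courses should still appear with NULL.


LEFT JOIN keeps every row from enrollments (the left table); where course_id has no match in courses, the course columns become NULL. Walk through each enrollment:
  - enrollment 1 (Pete): course_id=3 -> matches Biology
  - enrollment 2 (Carol): course_id=6 -> matches Economics
  - enrollment 3 (Victor): course_id=3 -> matches Biology
  - enrollment 4 (Yara): course_id=3 -> matches Biology
  - enrollment 5 (Dave): course_id=2 -> matches Discrete Math
  - enrollment 6 (Quinn): course_id=2 -> matches Discrete Math
  - enrollment 7 (Aaron): course_id=NULL, no match -> kept with NULL
  - enrollment 8 (Karen): course_id=NULL, no match -> kept with NULL
All 8 rows appear; 2 have NULL course.

SQL:
SELECT a.student, b.title AS course
FROM enrollments a
LEFT JOIN courses b ON a.course_id = b.id

Result:
student | course       
--------+--------------
Pete    | Biology      
Carol   | Economics    
Victor  | Biology      
Yara    | Biology      
Dave    | Discrete Math
Quinn   | Discrete Math
Aaron   | NULL         
Karen   | NULL         
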